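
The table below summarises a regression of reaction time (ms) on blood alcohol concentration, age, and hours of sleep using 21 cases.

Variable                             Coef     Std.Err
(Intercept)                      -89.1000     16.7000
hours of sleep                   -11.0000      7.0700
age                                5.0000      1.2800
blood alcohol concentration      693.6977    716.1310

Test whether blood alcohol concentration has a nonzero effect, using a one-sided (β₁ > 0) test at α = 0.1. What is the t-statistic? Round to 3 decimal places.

Read off: b = 693.6977, SE = 716.1310 for blood alcohol concentration.
H₀: β₁ = 0 vs H₁: β₁ > 0.
t = 693.6977 / 716.1310 = 0.969.
df = n − k − 1 = 21 − 3 − 1 = 17.
One-sided p ≈ 0.1731, which is ≥ 0.1, so fail to reject H₀.
The data do not give significant evidence that the true slope on blood alcohol concentration is positive, holding the other predictors fixed.

t = 0.969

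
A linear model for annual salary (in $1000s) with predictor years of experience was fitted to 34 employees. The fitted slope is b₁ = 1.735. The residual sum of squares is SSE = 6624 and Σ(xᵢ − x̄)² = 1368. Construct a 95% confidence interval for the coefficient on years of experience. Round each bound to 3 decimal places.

(0.943, 2.527)

MSE = SSE/(n − 2) = 6624/32 = 207.
SE(b₁) = √(MSE/Sₓₓ) = √(207/1368) = 0.388993.
df = n − 2 = 32.
t* = t_{0.025, 32} = 2.036933.
Margin = t* × SE = 2.036933 × 0.388993 = 0.79235.
CI: 1.735 ± 0.79235 → (0.943, 2.527).
With 95% confidence, each one-unit increase in years of experience is associated with a change of between 0.943 and 2.527 $1000s in annual salary.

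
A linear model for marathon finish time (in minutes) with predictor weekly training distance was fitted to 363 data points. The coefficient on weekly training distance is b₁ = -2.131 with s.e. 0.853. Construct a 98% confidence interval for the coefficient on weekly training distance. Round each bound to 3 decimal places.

(-4.124, -0.138)

df = n − 2 = 363 − 2 = 361.
t* = t_{0.01, 361} = 2.336722.
Margin = t* × SE = 2.336722 × 0.853 = 1.99322.
CI: -2.131 ± 1.99322 → (-4.124, -0.138).
With 98% confidence, each one-unit increase in weekly training distance is associated with a change of between -4.124 and -0.138 minutes in marathon finish time.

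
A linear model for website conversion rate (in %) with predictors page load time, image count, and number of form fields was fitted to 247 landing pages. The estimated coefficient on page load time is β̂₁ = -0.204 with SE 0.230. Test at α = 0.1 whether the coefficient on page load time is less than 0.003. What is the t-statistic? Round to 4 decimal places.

H₀: β₁ = 0.003 vs H₁: β₁ < 0.003.
t = (β̂₁ − β₁⁰)/SE = (-0.204 − 0.003) / 0.230 = -0.9000.
df = n − k − 1 = 247 − 3 − 1 = 243.
One-sided p ≈ 0.1845, which is ≥ 0.1, so fail to reject H₀.
The data do not give significant evidence that the true slope on page load time is below 0.003 % per unit, holding the other predictors fixed.

t = -0.9000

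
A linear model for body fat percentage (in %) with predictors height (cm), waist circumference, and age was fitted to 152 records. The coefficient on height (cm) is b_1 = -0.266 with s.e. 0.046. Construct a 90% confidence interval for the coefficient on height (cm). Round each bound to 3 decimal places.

(-0.342, -0.190)

df = n − k − 1 = 152 − 3 − 1 = 148.
t* = t_{0.05, 148} = 1.655215.
Margin = t* × SE = 1.655215 × 0.046 = 0.07614.
CI: -0.266 ± 0.07614 → (-0.342, -0.190).
With 90% confidence, each one-unit increase in height (cm) is associated with a change of between -0.342 and -0.190 % in body fat percentage, holding the other predictors fixed.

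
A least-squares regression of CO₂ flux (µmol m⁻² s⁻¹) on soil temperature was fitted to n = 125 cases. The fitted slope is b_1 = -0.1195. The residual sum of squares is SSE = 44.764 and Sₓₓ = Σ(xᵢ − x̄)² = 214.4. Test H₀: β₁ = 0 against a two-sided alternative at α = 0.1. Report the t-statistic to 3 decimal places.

t = -2.900

MSE = SSE/(n − 2) = 44.764/123 = 0.363935.
SE(b_1) = √(MSE/Sₓₓ) = √(0.363935/214.4) = 0.0412002.
t = -0.1195 / 0.0412002 = -2.900.
df = n − 2 = 123.
Two-sided p ≈ 0.0044, which is < 0.1, so reject H₀.
There is evidence that soil temperature is associated with CO₂ flux.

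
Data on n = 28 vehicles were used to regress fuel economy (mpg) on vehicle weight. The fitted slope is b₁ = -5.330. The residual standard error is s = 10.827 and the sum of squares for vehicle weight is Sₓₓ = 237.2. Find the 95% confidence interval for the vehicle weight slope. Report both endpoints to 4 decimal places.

SE(b₁) = s/√Sₓₓ = 10.827/√237.2 = 0.702993.
df = n − 2 = 26.
t* = t_{0.025, 26} = 2.055529.
Margin = t* × SE = 2.055529 × 0.702993 = 1.445022.
CI: -5.330 ± 1.445022 → (-6.7750, -3.8850).
With 95% confidence, each one-unit increase in vehicle weight is associated with a change of between -6.7750 and -3.8850 mpg in fuel economy.

(-6.7750, -3.8850)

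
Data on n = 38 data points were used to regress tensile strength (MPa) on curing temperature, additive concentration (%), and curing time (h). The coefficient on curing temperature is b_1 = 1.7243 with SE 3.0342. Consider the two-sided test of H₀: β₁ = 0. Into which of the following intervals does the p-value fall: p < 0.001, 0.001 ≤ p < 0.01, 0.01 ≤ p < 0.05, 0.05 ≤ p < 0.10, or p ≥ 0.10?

p ≥ 0.10

t = 1.7243 / 3.0342 = 0.568.
df = n − k − 1 = 38 − 3 − 1 = 34.
Two-sided p = 2·P(T_{34} > |t|) ≈ 0.5736.
So p ≥ 0.10.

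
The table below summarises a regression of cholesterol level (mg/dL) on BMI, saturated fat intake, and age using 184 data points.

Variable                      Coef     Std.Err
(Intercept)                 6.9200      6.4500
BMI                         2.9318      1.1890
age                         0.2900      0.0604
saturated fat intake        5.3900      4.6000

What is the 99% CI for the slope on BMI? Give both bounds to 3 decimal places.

Read off: b = 2.9318, SE = 1.1890 for BMI.
df = n − k − 1 = 184 − 3 − 1 = 180.
t* = t_{0.005, 180} = 2.603418.
Margin = t* × SE = 2.603418 × 1.1890 = 3.09546.
CI: 2.9318 ± 3.09546 → (-0.164, 6.027).

(-0.164, 6.027)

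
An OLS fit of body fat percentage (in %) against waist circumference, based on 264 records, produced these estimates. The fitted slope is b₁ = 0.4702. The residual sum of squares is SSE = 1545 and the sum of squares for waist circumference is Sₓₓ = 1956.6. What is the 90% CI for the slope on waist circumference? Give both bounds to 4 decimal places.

MSE = SSE/(n − 2) = 1545/262 = 5.89695.
SE(b₁) = √(MSE/Sₓₓ) = √(5.89695/1956.6) = 0.0548988.
df = n − 2 = 262.
t* = t_{0.05, 262} = 1.65069.
Margin = t* × SE = 1.65069 × 0.0548988 = 0.090621.
CI: 0.4702 ± 0.090621 → (0.3796, 0.5608).
With 90% confidence, each one-unit increase in waist circumference is associated with a change of between 0.3796 and 0.5608 % in body fat percentage.

(0.3796, 0.5608)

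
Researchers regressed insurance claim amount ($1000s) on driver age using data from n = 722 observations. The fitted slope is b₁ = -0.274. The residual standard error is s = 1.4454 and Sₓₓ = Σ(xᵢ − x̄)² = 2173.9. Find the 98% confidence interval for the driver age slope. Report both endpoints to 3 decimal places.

(-0.346, -0.202)

SE(b₁) = s/√Sₓₓ = 1.4454/√2173.9 = 0.0310005.
df = n − 2 = 720.
t* = t_{0.01, 720} = 2.331538.
Margin = t* × SE = 2.331538 × 0.0310005 = 0.07228.
CI: -0.274 ± 0.07228 → (-0.346, -0.202).
With 98% confidence, each one-unit increase in driver age is associated with a change of between -0.346 and -0.202 $1000s in insurance claim amount.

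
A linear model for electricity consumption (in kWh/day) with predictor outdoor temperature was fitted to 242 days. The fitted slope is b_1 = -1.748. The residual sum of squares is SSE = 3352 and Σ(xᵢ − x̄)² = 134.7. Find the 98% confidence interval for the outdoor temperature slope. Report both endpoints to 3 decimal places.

(-2.502, -0.994)

MSE = SSE/(n − 2) = 3352/240 = 13.9667.
SE(b_1) = √(MSE/Sₓₓ) = √(13.9667/134.7) = 0.322005.
df = n − 2 = 240.
t* = t_{0.01, 240} = 2.341985.
Margin = t* × SE = 2.341985 × 0.322005 = 0.75413.
CI: -1.748 ± 0.75413 → (-2.502, -0.994).
With 98% confidence, each one-unit increase in outdoor temperature is associated with a change of between -2.502 and -0.994 kWh/day in electricity consumption.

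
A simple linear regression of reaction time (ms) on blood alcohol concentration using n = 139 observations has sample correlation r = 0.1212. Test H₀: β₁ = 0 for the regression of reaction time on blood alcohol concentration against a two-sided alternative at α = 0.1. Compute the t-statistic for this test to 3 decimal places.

t = r·√(n − 2)/√(1 − r²) = 0.1212·√137/√0.985311 = 1.429.
df = n − 2 = 137.
Two-sided p ≈ 0.1552, which is ≥ 0.1, so fail to reject H₀.
The data do not give significant evidence of a linear association between blood alcohol concentration and reaction time.

t = 1.429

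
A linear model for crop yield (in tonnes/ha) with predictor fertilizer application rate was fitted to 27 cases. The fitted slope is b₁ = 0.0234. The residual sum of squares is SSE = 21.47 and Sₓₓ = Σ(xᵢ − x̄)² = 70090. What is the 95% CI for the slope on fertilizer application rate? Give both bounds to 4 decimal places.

MSE = SSE/(n − 2) = 21.47/25 = 0.8588.
SE(b₁) = √(MSE/Sₓₓ) = √(0.8588/70090) = 0.0035004.
df = n − 2 = 25.
t* = t_{0.025, 25} = 2.059539.
Margin = t* × SE = 2.059539 × 0.0035004 = 0.007209.
CI: 0.0234 ± 0.007209 → (0.0162, 0.0306).
With 95% confidence, each one-unit increase in fertilizer application rate is associated with a change of between 0.0162 and 0.0306 tonnes/ha in crop yield.

(0.0162, 0.0306)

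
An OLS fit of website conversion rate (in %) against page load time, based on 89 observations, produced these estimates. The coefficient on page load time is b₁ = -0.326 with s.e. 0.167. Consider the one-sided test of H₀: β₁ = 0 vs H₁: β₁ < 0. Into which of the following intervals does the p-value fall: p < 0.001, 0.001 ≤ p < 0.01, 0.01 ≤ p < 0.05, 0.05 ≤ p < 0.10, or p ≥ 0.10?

t = -0.326 / 0.167 = -1.952.
df = n − 2 = 89 − 2 = 87.
One-sided p = P(T_{87} < t) ≈ 0.0271.
So 0.01 ≤ p < 0.05.

0.01 ≤ p < 0.05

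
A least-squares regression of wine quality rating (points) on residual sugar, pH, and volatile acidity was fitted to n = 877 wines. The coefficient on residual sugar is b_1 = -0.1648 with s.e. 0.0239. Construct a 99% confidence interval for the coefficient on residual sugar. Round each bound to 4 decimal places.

df = n − k − 1 = 877 − 3 − 1 = 873.
t* = t_{0.005, 873} = 2.581473.
Margin = t* × SE = 2.581473 × 0.0239 = 0.061697.
CI: -0.1648 ± 0.061697 → (-0.2265, -0.1031).
With 99% confidence, each one-unit increase in residual sugar is associated with a change of between -0.2265 and -0.1031 points in wine quality rating, holding the other predictors fixed.

(-0.2265, -0.1031)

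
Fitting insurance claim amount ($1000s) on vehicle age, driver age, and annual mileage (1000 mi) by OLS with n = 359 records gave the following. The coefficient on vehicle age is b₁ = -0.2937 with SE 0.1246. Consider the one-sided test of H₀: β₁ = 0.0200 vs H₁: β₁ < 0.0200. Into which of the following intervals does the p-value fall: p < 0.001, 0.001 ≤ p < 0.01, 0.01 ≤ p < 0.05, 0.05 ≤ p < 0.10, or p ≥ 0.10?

t = (-0.2937 − 0.0200) / 0.1246 = -2.518.
df = n − k − 1 = 359 − 3 − 1 = 355.
One-sided p = P(T_{355} < t) ≈ 0.0061.
So 0.001 ≤ p < 0.01.

0.001 ≤ p < 0.01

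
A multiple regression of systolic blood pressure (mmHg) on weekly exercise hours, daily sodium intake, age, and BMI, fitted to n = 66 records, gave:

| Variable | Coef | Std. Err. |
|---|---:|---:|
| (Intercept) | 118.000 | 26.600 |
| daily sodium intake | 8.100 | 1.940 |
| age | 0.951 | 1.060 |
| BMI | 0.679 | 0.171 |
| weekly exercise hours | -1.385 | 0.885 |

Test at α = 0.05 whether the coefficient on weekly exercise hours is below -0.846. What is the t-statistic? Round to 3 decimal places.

Read off: b = -1.385, SE = 0.885 for weekly exercise hours.
H₀: β₁ = -0.846 vs H₁: β₁ < -0.846.
t = (-1.385 − (-0.846)) / 0.885 = -0.609.
df = n − k − 1 = 66 − 4 − 1 = 61.
One-sided p ≈ 0.2724, which is ≥ 0.05, so fail to reject H₀.
The data do not give significant evidence that the true slope on weekly exercise hours is below -0.846 mmHg per unit, holding the other predictors fixed.

t = -0.609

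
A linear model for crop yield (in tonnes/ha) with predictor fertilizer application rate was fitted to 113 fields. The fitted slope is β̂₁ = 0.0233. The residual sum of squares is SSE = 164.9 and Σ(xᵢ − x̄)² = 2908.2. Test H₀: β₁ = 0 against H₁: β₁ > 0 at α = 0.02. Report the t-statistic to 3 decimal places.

MSE = SSE/(n − 2) = 164.9/111 = 1.48559.
SE(β̂₁) = √(MSE/Sₓₓ) = √(1.48559/2908.2) = 0.0226015.
t = 0.0233 / 0.0226015 = 1.031.
df = n − 2 = 111.
One-sided p ≈ 0.1524, which is ≥ 0.02, so fail to reject H₀.
The data do not give significant evidence that the true slope on fertilizer application rate is positive.

t = 1.031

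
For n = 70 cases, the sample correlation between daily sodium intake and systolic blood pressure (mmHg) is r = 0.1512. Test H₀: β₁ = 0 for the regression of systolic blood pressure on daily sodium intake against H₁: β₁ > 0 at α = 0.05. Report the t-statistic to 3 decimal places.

t = 1.261

t = r·√(n − 2)/√(1 − r²) = 0.1512·√68/√0.977139 = 1.261.
df = n − 2 = 68.
One-sided p ≈ 0.1058, which is ≥ 0.05, so fail to reject H₀.
The data do not give significant evidence of a linear association between daily sodium intake and systolic blood pressure.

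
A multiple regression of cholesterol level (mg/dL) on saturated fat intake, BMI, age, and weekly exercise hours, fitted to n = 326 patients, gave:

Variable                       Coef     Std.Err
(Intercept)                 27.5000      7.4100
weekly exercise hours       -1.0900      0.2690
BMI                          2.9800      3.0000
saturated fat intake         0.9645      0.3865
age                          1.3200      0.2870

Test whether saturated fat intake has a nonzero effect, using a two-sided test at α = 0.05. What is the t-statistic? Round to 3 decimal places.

Read off: b = 0.9645, SE = 0.3865 for saturated fat intake.
H₀: β₁ = 0 vs H₁: β₁ ≠ 0.
t = 0.9645 / 0.3865 = 2.495.
df = n − k − 1 = 326 − 4 − 1 = 321.
Two-sided p ≈ 0.0131, which is < 0.05, so reject H₀.
There is evidence that saturated fat intake is associated with cholesterol level, holding the other predictors fixed.

t = 2.495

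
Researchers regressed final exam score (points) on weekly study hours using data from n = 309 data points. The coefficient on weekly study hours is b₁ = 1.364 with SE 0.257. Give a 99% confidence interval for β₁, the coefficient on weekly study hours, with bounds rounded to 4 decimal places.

(0.6979, 2.0301)

df = n − 2 = 309 − 2 = 307.
t* = t_{0.005, 307} = 2.591938.
Margin = t* × SE = 2.591938 × 0.257 = 0.666128.
CI: 1.364 ± 0.666128 → (0.6979, 2.0301).
With 99% confidence, each one-unit increase in weekly study hours is associated with a change of between 0.6979 and 2.0301 points in final exam score.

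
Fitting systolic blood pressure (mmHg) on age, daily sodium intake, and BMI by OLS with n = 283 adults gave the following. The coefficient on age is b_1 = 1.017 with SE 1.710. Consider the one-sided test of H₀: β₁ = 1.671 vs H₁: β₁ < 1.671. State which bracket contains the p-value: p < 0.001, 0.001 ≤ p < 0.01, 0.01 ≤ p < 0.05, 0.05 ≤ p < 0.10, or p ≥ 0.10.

t = (1.017 − 1.671) / 1.710 = -0.382.
df = n − k − 1 = 283 − 3 − 1 = 279.
One-sided p = P(T_{279} < t) ≈ 0.3512.
So p ≥ 0.10.

p ≥ 0.10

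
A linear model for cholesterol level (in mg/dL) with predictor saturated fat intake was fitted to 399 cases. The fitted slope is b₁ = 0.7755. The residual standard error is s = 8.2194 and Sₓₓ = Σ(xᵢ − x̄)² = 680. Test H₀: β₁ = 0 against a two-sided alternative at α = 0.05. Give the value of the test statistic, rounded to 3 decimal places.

t = 2.460

SE(b₁) = s/√Sₓₓ = 8.2194/√680 = 0.3152.
t = 0.7755 / 0.3152 = 2.460.
df = n − 2 = 397.
Two-sided p ≈ 0.0143, which is < 0.05, so reject H₀.
There is evidence that saturated fat intake is associated with cholesterol level.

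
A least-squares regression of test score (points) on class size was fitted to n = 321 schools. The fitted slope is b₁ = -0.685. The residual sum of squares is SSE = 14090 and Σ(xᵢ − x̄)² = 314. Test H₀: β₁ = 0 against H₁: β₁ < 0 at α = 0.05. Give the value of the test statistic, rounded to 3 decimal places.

t = -1.826

MSE = SSE/(n − 2) = 14090/319 = 44.1693.
SE(b₁) = √(MSE/Sₓₓ) = √(44.1693/314) = 0.375055.
t = -0.685 / 0.375055 = -1.826.
df = n − 2 = 319.
One-sided p ≈ 0.0344, which is < 0.05, so reject H₀.
There is evidence that the true slope on class size is negative.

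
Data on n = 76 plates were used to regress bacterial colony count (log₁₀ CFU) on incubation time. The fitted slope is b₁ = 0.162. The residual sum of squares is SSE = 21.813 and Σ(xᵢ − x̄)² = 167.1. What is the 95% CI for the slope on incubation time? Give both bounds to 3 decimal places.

(0.078, 0.246)

MSE = SSE/(n − 2) = 21.813/74 = 0.29477.
SE(b₁) = √(MSE/Sₓₓ) = √(0.29477/167.1) = 0.0420004.
df = n − 2 = 74.
t* = t_{0.025, 74} = 1.992543.
Margin = t* × SE = 1.992543 × 0.0420004 = 0.08369.
CI: 0.162 ± 0.08369 → (0.078, 0.246).
With 95% confidence, each one-unit increase in incubation time is associated with a change of between 0.078 and 0.246 log₁₀ CFU in bacterial colony count.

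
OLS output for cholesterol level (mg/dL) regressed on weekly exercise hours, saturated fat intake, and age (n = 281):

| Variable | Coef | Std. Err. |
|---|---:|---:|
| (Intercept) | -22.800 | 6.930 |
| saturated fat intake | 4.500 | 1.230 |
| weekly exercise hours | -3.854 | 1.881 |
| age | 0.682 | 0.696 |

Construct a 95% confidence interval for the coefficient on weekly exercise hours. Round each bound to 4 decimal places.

Read off: b = -3.854, SE = 1.881 for weekly exercise hours.
df = n − k − 1 = 281 − 3 − 1 = 277.
t* = t_{0.025, 277} = 1.968565.
Margin = t* × SE = 1.968565 × 1.881 = 3.702871.
CI: -3.854 ± 3.702871 → (-7.5569, -0.1511).

(-7.5569, -0.1511)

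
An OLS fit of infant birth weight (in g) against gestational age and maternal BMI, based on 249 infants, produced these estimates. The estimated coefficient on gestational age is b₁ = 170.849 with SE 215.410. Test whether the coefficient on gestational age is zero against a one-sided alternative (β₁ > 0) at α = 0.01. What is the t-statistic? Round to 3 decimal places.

H₀: β₁ = 0 vs H₁: β₁ > 0.
t = (b₁ − β₁⁰)/SE = 170.849 / 215.410 = 0.793.
df = n − k − 1 = 249 − 2 − 1 = 246.
One-sided p ≈ 0.2142, which is ≥ 0.01, so fail to reject H₀.
The data do not give significant evidence that the true slope on gestational age is positive, holding the other predictors fixed.

t = 0.793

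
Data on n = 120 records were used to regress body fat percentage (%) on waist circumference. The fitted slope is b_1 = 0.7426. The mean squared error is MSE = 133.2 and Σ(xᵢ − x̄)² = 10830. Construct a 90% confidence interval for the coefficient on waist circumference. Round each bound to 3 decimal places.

(0.559, 0.926)

SE(b_1) = √(MSE/Sₓₓ) = √(133.2/10830) = 0.110902.
df = n − 2 = 118.
t* = t_{0.05, 118} = 1.65787.
Margin = t* × SE = 1.65787 × 0.110902 = 0.18386.
CI: 0.7426 ± 0.18386 → (0.559, 0.926).
With 90% confidence, each one-unit increase in waist circumference is associated with a change of between 0.559 and 0.926 % in body fat percentage.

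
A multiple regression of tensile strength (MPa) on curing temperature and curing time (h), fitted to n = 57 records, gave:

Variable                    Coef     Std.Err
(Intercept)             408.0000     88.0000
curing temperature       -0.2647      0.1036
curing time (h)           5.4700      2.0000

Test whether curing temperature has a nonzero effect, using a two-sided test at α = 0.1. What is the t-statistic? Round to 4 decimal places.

Read off: b = -0.2647, SE = 0.1036 for curing temperature.
H₀: β₁ = 0 vs H₁: β₁ ≠ 0.
t = -0.2647 / 0.1036 = -2.5550.
df = n − k − 1 = 57 − 2 − 1 = 54.
Two-sided p ≈ 0.0135, which is < 0.1, so reject H₀.
There is evidence that curing temperature is associated with tensile strength, holding the other predictors fixed.

t = -2.5550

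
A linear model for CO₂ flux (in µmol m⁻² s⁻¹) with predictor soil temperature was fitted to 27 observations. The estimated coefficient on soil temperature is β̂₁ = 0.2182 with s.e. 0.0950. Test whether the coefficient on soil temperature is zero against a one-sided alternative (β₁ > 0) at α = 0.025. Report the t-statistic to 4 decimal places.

H₀: β₁ = 0 vs H₁: β₁ > 0.
t = (β̂₁ − β₁⁰)/SE = 0.2182 / 0.0950 = 2.2968.
df = n − 2 = 27 − 2 = 25.
One-sided p ≈ 0.0151, which is < 0.025, so reject H₀.
There is evidence that the true slope on soil temperature is positive.

t = 2.2968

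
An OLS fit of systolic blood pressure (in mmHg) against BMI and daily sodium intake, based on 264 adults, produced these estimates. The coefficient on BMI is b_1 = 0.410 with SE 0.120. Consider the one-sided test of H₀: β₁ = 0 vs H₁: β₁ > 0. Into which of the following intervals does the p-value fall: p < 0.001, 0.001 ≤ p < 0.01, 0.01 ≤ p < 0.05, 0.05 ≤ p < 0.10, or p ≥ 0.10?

t = 0.410 / 0.120 = 3.417.
df = n − k − 1 = 264 − 2 − 1 = 261.
One-sided p = P(T_{261} > t) ≈ 0.0004.
So p < 0.001.

p < 0.001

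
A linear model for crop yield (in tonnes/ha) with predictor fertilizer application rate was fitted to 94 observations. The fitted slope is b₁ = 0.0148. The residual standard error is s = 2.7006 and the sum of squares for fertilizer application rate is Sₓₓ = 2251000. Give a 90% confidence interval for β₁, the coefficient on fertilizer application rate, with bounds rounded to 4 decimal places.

SE(b₁) = s/√Sₓₓ = 2.7006/√2251000 = 0.0018.
df = n − 2 = 92.
t* = t_{0.05, 92} = 1.661585.
Margin = t* × SE = 1.661585 × 0.0018 = 0.002991.
CI: 0.0148 ± 0.002991 → (0.0118, 0.0178).
With 90% confidence, each one-unit increase in fertilizer application rate is associated with a change of between 0.0118 and 0.0178 tonnes/ha in crop yield.

(0.0118, 0.0178)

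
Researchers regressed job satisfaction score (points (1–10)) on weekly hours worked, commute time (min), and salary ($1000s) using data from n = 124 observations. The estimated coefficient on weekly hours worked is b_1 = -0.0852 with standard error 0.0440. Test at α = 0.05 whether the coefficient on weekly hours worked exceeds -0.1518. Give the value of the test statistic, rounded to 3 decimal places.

H₀: β₁ = -0.1518 vs H₁: β₁ > -0.1518.
t = (b_1 − β₁⁰)/SE = (-0.0852 − (-0.1518)) / 0.0440 = 1.514.
df = n − k − 1 = 124 − 3 − 1 = 120.
One-sided p ≈ 0.0664, which is ≥ 0.05, so fail to reject H₀.
The data do not give significant evidence that the true slope on weekly hours worked exceeds -0.1518 points (1–10) per unit, holding the other predictors fixed.

t = 1.514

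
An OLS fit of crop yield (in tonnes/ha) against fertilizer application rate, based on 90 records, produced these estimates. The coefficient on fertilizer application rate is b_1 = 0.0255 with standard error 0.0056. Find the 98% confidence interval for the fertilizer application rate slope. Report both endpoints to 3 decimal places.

(0.012, 0.039)

df = n − 2 = 90 − 2 = 88.
t* = t_{0.01, 88} = 2.369472.
Margin = t* × SE = 2.369472 × 0.0056 = 0.01327.
CI: 0.0255 ± 0.01327 → (0.012, 0.039).
With 98% confidence, each one-unit increase in fertilizer application rate is associated with a change of between 0.012 and 0.039 tonnes/ha in crop yield.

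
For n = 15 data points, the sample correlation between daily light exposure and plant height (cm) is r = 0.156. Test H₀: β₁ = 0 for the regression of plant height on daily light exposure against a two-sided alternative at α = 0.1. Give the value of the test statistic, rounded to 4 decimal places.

t = 0.5694

t = r·√(n − 2)/√(1 − r²) = 0.156·√13/√0.975664 = 0.5694.
df = n − 2 = 13.
Two-sided p ≈ 0.5788, which is ≥ 0.1, so fail to reject H₀.
The data do not give significant evidence of a linear association between daily light exposure and plant height.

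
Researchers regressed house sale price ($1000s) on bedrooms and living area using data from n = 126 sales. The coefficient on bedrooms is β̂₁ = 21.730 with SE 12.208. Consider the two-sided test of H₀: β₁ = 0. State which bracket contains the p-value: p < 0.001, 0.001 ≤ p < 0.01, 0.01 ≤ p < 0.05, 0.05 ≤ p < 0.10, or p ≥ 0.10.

0.05 ≤ p < 0.10

t = 21.730 / 12.208 = 1.780.
df = n − k − 1 = 126 − 2 − 1 = 123.
Two-sided p = 2·P(T_{123} > |t|) ≈ 0.0775.
So 0.05 ≤ p < 0.10.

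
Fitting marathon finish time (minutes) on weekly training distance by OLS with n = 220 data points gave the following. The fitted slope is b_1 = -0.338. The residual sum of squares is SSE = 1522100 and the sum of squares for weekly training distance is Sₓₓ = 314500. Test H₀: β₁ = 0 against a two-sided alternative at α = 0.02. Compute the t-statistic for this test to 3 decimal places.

MSE = SSE/(n − 2) = 1522100/218 = 6982.11.
SE(b_1) = √(MSE/Sₓₓ) = √(6982.11/314500) = 0.148999.
t = -0.338 / 0.148999 = -2.268.
df = n − 2 = 218.
Two-sided p ≈ 0.0243, which is ≥ 0.02, so fail to reject H₀.
The data do not give significant evidence of an association between weekly training distance and marathon finish time.

t = -2.268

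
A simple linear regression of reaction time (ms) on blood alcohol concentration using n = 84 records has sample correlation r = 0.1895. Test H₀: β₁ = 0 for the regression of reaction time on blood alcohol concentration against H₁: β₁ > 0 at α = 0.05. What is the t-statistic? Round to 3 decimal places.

t = 1.748

t = r·√(n − 2)/√(1 − r²) = 0.1895·√82/√0.96409 = 1.748.
df = n − 2 = 82.
One-sided p ≈ 0.0421, which is < 0.05, so reject H₀.
There is evidence of a linear association between blood alcohol concentration and reaction time.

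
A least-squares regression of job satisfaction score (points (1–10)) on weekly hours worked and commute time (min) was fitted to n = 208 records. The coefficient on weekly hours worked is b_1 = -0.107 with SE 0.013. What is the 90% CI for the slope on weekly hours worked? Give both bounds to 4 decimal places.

df = n − k − 1 = 208 − 2 − 1 = 205.
t* = t_{0.05, 205} = 1.652321.
Margin = t* × SE = 1.652321 × 0.013 = 0.021480.
CI: -0.107 ± 0.021480 → (-0.1285, -0.0855).
With 90% confidence, each one-unit increase in weekly hours worked is associated with a change of between -0.1285 and -0.0855 points (1–10) in job satisfaction score, holding the other predictors fixed.

(-0.1285, -0.0855)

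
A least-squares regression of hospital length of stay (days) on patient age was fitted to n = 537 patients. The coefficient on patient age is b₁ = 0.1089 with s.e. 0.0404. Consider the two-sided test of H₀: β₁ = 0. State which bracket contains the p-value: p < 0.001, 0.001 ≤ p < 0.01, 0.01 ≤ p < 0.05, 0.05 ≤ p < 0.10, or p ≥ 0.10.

t = 0.1089 / 0.0404 = 2.696.
df = n − 2 = 537 − 2 = 535.
Two-sided p = 2·P(T_{535} > |t|) ≈ 0.0072.
So 0.001 ≤ p < 0.01.

0.001 ≤ p < 0.01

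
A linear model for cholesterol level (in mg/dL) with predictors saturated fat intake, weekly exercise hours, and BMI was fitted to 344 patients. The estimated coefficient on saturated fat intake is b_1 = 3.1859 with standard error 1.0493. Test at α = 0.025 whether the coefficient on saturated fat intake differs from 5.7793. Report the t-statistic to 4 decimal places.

t = -2.4716

H₀: β₁ = 5.7793 vs H₁: β₁ ≠ 5.7793.
t = (b_1 − β₁⁰)/SE = (3.1859 − 5.7793) / 1.0493 = -2.4716.
df = n − k − 1 = 344 − 3 − 1 = 340.
Two-sided p ≈ 0.0139, which is < 0.025, so reject H₀.
There is evidence that the true slope on saturated fat intake differs from 5.7793 mg/dL per unit, holding the other predictors fixed.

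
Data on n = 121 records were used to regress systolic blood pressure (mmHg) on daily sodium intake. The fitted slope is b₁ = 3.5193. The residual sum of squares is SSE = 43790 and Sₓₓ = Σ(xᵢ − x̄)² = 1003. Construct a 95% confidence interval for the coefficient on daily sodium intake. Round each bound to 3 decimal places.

(2.320, 4.719)

MSE = SSE/(n − 2) = 43790/119 = 367.983.
SE(b₁) = √(MSE/Sₓₓ) = √(367.983/1003) = 0.605708.
df = n − 2 = 119.
t* = t_{0.025, 119} = 1.9801.
Margin = t* × SE = 1.9801 × 0.605708 = 1.19936.
CI: 3.5193 ± 1.19936 → (2.320, 4.719).
With 95% confidence, each one-unit increase in daily sodium intake is associated with a change of between 2.320 and 4.719 mmHg in systolic blood pressure.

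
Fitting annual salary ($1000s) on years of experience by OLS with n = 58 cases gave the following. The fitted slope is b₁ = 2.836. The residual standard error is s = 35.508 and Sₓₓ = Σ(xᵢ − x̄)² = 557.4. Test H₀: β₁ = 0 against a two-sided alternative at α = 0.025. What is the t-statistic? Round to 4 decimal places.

SE(b₁) = s/√Sₓₓ = 35.508/√557.4 = 1.50398.
t = 2.836 / 1.50398 = 1.8857.
df = n − 2 = 56.
Two-sided p ≈ 0.0645, which is ≥ 0.025, so fail to reject H₀.
The data do not give significant evidence of an association between years of experience and annual salary.

t = 1.8857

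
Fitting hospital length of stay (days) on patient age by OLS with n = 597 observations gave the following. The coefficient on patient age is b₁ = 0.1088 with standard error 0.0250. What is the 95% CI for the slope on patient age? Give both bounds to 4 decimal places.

df = n − 2 = 597 − 2 = 595.
t* = t_{0.025, 595} = 1.963959.
Margin = t* × SE = 1.963959 × 0.0250 = 0.049099.
CI: 0.1088 ± 0.049099 → (0.0597, 0.1579).
With 95% confidence, each one-unit increase in patient age is associated with a change of between 0.0597 and 0.1579 days in hospital length of stay.

(0.0597, 0.1579)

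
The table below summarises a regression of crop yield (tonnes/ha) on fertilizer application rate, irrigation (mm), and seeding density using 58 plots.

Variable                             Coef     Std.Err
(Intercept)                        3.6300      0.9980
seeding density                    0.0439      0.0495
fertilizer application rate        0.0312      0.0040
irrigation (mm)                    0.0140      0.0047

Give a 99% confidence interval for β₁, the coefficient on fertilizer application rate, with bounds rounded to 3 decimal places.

(0.021, 0.042)

Read off: b = 0.0312, SE = 0.0040 for fertilizer application rate.
df = n − k − 1 = 58 − 3 − 1 = 54.
t* = t_{0.005, 54} = 2.669985.
Margin = t* × SE = 2.669985 × 0.0040 = 0.01068.
CI: 0.0312 ± 0.01068 → (0.021, 0.042).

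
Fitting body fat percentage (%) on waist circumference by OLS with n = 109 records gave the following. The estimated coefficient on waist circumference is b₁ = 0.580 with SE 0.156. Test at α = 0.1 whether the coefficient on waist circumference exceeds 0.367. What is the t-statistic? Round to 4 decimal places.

H₀: β₁ = 0.367 vs H₁: β₁ > 0.367.
t = (b₁ − β₁⁰)/SE = (0.580 − 0.367) / 0.156 = 1.3654.
df = n − 2 = 109 − 2 = 107.
One-sided p ≈ 0.0875, which is < 0.1, so reject H₀.
There is evidence that the true slope on waist circumference exceeds 0.367 % per unit.

t = 1.3654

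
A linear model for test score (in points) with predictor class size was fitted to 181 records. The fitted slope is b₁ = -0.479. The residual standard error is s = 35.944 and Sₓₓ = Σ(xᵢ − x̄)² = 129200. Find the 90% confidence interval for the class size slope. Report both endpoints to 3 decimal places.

SE(b₁) = s/√Sₓₓ = 35.944/√129200 = 0.0999989.
df = n − 2 = 179.
t* = t_{0.05, 179} = 1.653411.
Margin = t* × SE = 1.653411 × 0.0999989 = 0.16534.
CI: -0.479 ± 0.16534 → (-0.644, -0.314).
With 90% confidence, each one-unit increase in class size is associated with a change of between -0.644 and -0.314 points in test score.

(-0.644, -0.314)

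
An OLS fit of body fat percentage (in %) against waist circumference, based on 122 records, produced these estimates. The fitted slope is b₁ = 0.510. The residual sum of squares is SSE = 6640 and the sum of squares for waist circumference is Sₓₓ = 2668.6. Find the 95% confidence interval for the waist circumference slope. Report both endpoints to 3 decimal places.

(0.225, 0.795)

MSE = SSE/(n − 2) = 6640/120 = 55.3333.
SE(b₁) = √(MSE/Sₓₓ) = √(55.3333/2668.6) = 0.143996.
df = n − 2 = 120.
t* = t_{0.025, 120} = 1.97993.
Margin = t* × SE = 1.97993 × 0.143996 = 0.28510.
CI: 0.510 ± 0.28510 → (0.225, 0.795).
With 95% confidence, each one-unit increase in waist circumference is associated with a change of between 0.225 and 0.795 % in body fat percentage.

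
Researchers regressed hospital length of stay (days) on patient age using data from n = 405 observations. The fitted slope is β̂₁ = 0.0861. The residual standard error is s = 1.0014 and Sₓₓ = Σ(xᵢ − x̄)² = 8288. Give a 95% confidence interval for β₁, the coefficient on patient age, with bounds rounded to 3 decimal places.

(0.064, 0.108)

SE(β̂₁) = s/√Sₓₓ = 1.0014/√8288 = 0.0109997.
df = n − 2 = 403.
t* = t_{0.025, 403} = 1.965868.
Margin = t* × SE = 1.965868 × 0.0109997 = 0.02162.
CI: 0.0861 ± 0.02162 → (0.064, 0.108).
With 95% confidence, each one-unit increase in patient age is associated with a change of between 0.064 and 0.108 days in hospital length of stay.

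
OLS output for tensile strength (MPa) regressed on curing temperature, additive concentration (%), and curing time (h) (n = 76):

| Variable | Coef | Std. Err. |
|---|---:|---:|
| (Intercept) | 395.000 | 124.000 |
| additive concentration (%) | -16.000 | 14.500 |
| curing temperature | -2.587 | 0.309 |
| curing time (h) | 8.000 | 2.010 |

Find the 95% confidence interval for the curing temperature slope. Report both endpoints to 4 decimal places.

Read off: b = -2.587, SE = 0.309 for curing temperature.
df = n − k − 1 = 76 − 3 − 1 = 72.
t* = t_{0.025, 72} = 1.993464.
Margin = t* × SE = 1.993464 × 0.309 = 0.615980.
CI: -2.587 ± 0.615980 → (-3.2030, -1.9710).

(-3.2030, -1.9710)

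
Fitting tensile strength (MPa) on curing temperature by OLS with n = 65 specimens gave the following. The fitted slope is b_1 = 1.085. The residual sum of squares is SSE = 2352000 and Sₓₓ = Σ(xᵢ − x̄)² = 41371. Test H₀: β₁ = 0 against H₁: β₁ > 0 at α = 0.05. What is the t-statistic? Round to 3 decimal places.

t = 1.142

MSE = SSE/(n − 2) = 2352000/63 = 37333.3.
SE(b_1) = √(MSE/Sₓₓ) = √(37333.3/41371) = 0.949949.
t = 1.085 / 0.949949 = 1.142.
df = n − 2 = 63.
One-sided p ≈ 0.1289, which is ≥ 0.05, so fail to reject H₀.
The data do not give significant evidence that the true slope on curing temperature is positive.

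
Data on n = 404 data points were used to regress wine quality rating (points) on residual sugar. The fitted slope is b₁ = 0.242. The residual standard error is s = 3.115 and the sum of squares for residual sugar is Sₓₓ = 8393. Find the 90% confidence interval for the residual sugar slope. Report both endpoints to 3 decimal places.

(0.186, 0.298)

SE(b₁) = s/√Sₓₓ = 3.115/√8393 = 0.0340016.
df = n − 2 = 402.
t* = t_{0.05, 402} = 1.648653.
Margin = t* × SE = 1.648653 × 0.0340016 = 0.05606.
CI: 0.242 ± 0.05606 → (0.186, 0.298).
With 90% confidence, each one-unit increase in residual sugar is associated with a change of between 0.186 and 0.298 points in wine quality rating.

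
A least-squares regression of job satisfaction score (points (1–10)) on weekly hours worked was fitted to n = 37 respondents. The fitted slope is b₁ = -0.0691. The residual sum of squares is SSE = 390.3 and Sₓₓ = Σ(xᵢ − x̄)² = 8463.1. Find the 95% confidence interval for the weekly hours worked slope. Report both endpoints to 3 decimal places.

MSE = SSE/(n − 2) = 390.3/35 = 11.1514.
SE(b₁) = √(MSE/Sₓₓ) = √(11.1514/8463.1) = 0.0362995.
df = n − 2 = 35.
t* = t_{0.025, 35} = 2.030108.
Margin = t* × SE = 2.030108 × 0.0362995 = 0.07369.
CI: -0.0691 ± 0.07369 → (-0.143, 0.005).
With 95% confidence, each one-unit increase in weekly hours worked is associated with a change of between -0.143 and 0.005 points (1–10) in job satisfaction score.

(-0.143, 0.005)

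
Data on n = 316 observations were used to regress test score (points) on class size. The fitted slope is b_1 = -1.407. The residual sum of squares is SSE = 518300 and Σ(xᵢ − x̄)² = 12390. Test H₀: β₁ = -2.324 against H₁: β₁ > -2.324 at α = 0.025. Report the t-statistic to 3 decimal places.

MSE = SSE/(n − 2) = 518300/314 = 1650.64.
SE(b_1) = √(MSE/Sₓₓ) = √(1650.64/12390) = 0.364998.
t = (-1.407 − (-2.324)) / 0.364998 = 2.512.
df = n − 2 = 314.
One-sided p ≈ 0.0062, which is < 0.025, so reject H₀.
There is evidence that the true slope on class size exceeds -2.324 points per unit.

t = 2.512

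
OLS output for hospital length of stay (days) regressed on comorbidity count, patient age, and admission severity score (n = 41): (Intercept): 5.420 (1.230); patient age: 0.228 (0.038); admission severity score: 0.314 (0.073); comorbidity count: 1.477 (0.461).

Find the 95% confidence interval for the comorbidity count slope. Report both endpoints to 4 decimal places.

(0.5429, 2.4111)

Read off: b = 1.477, SE = 0.461 for comorbidity count.
df = n − k − 1 = 41 − 3 − 1 = 37.
t* = t_{0.025, 37} = 2.026192.
Margin = t* × SE = 2.026192 × 0.461 = 0.934075.
CI: 1.477 ± 0.934075 → (0.5429, 2.4111).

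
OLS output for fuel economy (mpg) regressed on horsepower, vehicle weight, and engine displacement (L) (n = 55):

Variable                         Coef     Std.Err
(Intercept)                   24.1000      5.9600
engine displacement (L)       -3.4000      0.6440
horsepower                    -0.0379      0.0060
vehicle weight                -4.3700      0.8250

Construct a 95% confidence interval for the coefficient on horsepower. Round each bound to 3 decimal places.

(-0.050, -0.026)

Read off: b = -0.0379, SE = 0.0060 for horsepower.
df = n − k − 1 = 55 − 3 − 1 = 51.
t* = t_{0.025, 51} = 2.007584.
Margin = t* × SE = 2.007584 × 0.0060 = 0.01205.
CI: -0.0379 ± 0.01205 → (-0.050, -0.026).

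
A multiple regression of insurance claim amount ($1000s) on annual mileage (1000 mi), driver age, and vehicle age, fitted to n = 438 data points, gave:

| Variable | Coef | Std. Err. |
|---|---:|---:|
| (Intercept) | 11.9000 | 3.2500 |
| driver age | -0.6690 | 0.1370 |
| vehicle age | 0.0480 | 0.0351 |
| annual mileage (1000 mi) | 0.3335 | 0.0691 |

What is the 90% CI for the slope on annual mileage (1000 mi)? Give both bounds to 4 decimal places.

Read off: b = 0.3335, SE = 0.0691 for annual mileage (1000 mi).
df = n − k − 1 = 438 − 3 − 1 = 434.
t* = t_{0.05, 434} = 1.648372.
Margin = t* × SE = 1.648372 × 0.0691 = 0.113903.
CI: 0.3335 ± 0.113903 → (0.2196, 0.4474).

(0.2196, 0.4474)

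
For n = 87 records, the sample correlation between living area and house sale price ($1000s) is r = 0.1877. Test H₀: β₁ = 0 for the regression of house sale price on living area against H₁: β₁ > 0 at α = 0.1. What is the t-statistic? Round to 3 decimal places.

t = r·√(n − 2)/√(1 − r²) = 0.1877·√85/√0.964769 = 1.762.
df = n − 2 = 85.
One-sided p ≈ 0.0408, which is < 0.1, so reject H₀.
There is evidence of a linear association between living area and house sale price.

t = 1.762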